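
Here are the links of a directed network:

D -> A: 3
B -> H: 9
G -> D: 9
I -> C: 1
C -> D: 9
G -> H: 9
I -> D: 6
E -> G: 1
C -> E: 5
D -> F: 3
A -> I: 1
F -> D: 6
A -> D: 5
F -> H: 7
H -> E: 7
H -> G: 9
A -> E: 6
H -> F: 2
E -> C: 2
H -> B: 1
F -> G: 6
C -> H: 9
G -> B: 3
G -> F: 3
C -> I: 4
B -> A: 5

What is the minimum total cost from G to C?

Settle nodes by increasing distance from G:
G: 0
B: 3  (via G)
F: 3  (via G)
A: 8  (via B)
D: 9  (via G)
H: 9  (via G)
I: 9  (via A)
C: 10  (via I)
Shortest route: G–B–A–I–C = 10.

10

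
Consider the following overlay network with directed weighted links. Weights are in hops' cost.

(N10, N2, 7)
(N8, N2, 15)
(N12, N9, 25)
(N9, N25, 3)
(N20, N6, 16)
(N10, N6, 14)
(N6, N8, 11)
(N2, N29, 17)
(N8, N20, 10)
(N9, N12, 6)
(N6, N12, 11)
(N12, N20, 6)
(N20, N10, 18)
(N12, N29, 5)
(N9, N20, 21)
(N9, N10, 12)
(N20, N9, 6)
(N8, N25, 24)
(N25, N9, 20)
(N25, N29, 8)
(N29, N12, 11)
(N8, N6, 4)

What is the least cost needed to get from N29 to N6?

33 hops' cost

Shortest distances from N29:
N29: 0
N12: 11  (via N29)
N20: 17  (via N12)
N9: 23  (via N20)
N25: 26  (via N9)
N6: 33  (via N20)
Shortest route: N29–N12–N20–N6 = 33 hops' cost.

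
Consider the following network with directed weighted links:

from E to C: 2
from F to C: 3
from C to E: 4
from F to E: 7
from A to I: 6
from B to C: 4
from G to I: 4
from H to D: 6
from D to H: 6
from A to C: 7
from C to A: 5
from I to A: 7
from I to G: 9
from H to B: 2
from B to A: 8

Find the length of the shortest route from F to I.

Compare a few routes:
F → E → C → A → I: 7+2+5+6 = 20
F → C → A → I: 3+5+6 = 14
Cheapest is F → C → A → I at 14.

14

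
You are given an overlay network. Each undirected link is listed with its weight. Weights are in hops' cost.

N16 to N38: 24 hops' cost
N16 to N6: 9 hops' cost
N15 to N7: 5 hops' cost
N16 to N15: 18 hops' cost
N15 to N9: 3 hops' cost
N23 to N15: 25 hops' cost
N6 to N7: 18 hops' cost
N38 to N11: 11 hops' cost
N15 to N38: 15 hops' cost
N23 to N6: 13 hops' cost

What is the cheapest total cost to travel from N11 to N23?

Running Dijkstra from N11:
N11: 0
N38: 11  (via N11)
N15: 26  (via N38)
N9: 29  (via N15)
N7: 31  (via N15)
N16: 35  (via N38)
N6: 44  (via N16)
N23: 51  (via N15)
Shortest route: N11 → N38 → N15 → N23 = 51 hops' cost.

51 hops' cost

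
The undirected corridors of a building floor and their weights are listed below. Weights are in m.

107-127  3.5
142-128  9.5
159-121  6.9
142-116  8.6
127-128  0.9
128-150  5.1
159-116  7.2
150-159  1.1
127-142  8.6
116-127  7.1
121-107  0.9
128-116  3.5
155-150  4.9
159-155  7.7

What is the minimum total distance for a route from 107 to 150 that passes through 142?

26.7 m

Best 107 to 142: 107 → 127 → 142 costing 12.1
Best 142 to 150: 142 → 128 → 150 costing 14.6
Total via 142: 12.1 + 14.6 = 26.7 m.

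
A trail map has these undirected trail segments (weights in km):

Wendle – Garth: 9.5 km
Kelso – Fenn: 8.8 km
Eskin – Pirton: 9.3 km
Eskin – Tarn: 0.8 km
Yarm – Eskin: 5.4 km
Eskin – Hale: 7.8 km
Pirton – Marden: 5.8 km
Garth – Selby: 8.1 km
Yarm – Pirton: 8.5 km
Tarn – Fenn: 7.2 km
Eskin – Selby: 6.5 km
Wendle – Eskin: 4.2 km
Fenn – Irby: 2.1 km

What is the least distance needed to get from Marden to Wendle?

Settle nodes by increasing distance from Marden:
Marden: 0
Pirton: 5.8  (via Marden)
Yarm: 14.3  (via Pirton)
Eskin: 15.1  (via Pirton)
Tarn: 15.9  (via Eskin)
Wendle: 19.3  (via Eskin)
Shortest route: Marden–Pirton–Eskin–Wendle = 19.3 km.

19.3 km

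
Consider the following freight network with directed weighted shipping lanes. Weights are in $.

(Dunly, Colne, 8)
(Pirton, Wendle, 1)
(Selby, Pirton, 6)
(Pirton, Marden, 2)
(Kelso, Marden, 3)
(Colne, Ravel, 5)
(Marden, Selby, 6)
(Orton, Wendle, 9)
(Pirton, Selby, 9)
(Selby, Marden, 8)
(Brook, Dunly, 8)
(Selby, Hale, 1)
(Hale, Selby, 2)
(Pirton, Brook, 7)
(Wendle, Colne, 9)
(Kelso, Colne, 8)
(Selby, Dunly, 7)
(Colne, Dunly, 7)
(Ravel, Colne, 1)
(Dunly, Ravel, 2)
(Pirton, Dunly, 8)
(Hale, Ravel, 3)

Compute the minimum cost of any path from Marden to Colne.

Shortest distances from Marden:
Marden: 0
Selby: 6  (via Marden)
Hale: 7  (via Selby)
Ravel: 10  (via Hale)
Colne: 11  (via Ravel)
Shortest route: Marden → Selby → Hale → Ravel → Colne = $11.

$11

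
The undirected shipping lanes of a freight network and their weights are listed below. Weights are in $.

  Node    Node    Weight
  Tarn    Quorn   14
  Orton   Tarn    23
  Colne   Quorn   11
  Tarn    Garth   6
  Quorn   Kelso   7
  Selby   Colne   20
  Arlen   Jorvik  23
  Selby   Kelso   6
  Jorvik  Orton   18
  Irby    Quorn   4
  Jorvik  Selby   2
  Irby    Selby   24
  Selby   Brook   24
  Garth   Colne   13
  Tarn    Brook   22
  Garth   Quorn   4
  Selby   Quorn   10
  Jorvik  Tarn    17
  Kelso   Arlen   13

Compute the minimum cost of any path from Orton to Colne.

$40

Compare a few routes:
Orton - Jorvik - Selby - Kelso - Quorn - Colne: 18+2+6+7+11 = 44
Orton - Jorvik - Selby - Quorn - Colne: 18+2+10+11 = 41
Orton - Tarn - Garth - Colne: 23+6+13 = 42
Orton - Jorvik - Selby - Colne: 18+2+20 = 40
The minimum is $40 via Orton - Jorvik - Selby - Colne.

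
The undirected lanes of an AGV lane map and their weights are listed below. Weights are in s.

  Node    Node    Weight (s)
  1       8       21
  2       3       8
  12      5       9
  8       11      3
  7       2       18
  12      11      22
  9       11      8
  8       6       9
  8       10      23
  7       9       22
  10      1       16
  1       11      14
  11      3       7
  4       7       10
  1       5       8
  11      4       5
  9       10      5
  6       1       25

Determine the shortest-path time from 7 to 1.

29 s

Candidate routes:
7 - 4 - 11 - 8 - 1: 10+5+3+21 = 39
7 - 9 - 10 - 1: 22+5+16 = 43
7 - 4 - 11 - 1: 10+5+14 = 29
Cheapest is 7 - 4 - 11 - 1 at 29 s.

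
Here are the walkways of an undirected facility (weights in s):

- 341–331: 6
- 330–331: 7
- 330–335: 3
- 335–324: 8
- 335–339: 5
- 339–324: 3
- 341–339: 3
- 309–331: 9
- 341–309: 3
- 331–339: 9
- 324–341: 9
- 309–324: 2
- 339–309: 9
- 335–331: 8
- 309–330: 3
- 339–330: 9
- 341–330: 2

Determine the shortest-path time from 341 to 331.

6 s

Running Dijkstra from 341:
341: 0
330: 2  (via 341)
309: 3  (via 341)
339: 3  (via 341)
335: 5  (via 330)
324: 5  (via 309)
331: 6  (via 341)
Shortest route: 341 → 331 = 6 s.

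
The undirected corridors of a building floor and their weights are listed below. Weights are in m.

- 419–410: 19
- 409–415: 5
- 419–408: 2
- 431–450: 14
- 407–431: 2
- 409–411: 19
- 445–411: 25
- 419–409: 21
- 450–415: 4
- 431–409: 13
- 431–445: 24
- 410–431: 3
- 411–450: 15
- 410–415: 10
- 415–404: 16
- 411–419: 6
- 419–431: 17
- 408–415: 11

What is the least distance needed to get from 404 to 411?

Candidate routes:
404 → 415 → 450 → 411: 16+4+15 = 35
404 → 415 → 409 → 411: 16+5+19 = 40
Cheapest is 404 → 415 → 450 → 411 at 35 m.

35 m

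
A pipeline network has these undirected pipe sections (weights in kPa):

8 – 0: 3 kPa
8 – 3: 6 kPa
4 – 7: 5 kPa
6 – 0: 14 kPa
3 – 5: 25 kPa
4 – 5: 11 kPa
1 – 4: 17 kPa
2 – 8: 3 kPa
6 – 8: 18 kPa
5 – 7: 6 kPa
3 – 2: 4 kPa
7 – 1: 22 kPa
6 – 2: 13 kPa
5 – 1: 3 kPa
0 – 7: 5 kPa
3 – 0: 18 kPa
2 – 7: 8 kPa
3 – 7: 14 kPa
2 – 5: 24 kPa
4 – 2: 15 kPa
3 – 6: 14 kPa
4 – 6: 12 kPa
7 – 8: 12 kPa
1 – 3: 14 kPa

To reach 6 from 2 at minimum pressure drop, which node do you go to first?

Candidate routes:
2 - 8 - 6: 3+18 = 21
2 - 6: 13 = 13
2 - 3 - 6: 4+14 = 18
2 - 8 - 0 - 6: 3+3+14 = 20
The minimum is 13 kPa via 2 - 6.
So from 2 the first move is to 6.

6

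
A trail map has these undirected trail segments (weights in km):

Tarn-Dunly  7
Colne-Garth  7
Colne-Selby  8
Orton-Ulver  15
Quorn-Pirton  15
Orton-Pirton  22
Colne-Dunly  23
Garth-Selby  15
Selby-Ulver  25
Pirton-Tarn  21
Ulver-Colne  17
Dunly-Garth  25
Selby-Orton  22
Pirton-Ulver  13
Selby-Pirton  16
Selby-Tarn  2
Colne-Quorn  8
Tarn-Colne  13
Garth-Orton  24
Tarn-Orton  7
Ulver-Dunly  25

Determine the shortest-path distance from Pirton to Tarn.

18 km

Running Dijkstra from Pirton:
Pirton: 0
Ulver: 13  (via Pirton)
Quorn: 15  (via Pirton)
Selby: 16  (via Pirton)
Tarn: 18  (via Selby)
Shortest route: Pirton → Selby → Tarn = 18 km.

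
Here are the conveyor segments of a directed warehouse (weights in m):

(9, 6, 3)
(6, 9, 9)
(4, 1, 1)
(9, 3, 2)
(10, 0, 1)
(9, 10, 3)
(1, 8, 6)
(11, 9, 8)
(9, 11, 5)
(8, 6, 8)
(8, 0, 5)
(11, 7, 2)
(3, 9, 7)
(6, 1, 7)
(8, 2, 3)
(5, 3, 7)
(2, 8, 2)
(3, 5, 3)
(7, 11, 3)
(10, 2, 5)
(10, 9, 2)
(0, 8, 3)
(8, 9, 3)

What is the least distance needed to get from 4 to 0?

Enumerating some paths:
4 - 1 - 8 - 9 - 10 - 0: 1+6+3+3+1 = 14
4 - 1 - 8 - 6 - 9 - 10 - 0: 1+6+8+9+3+1 = 28
4 - 1 - 8 - 0: 1+6+5 = 12
The minimum is 12 m via 4 - 1 - 8 - 0.

12 m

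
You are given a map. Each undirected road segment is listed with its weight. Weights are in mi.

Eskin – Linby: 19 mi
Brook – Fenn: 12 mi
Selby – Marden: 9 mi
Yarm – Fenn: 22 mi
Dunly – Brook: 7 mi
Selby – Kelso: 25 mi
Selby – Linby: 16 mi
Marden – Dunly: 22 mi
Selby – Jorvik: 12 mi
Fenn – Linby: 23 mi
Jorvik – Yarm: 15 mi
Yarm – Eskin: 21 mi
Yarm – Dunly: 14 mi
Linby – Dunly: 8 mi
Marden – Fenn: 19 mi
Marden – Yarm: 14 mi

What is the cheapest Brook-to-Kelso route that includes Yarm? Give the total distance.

Best Brook to Yarm: Brook → Dunly → Yarm costing 21
Best Yarm to Kelso: Yarm → Marden → Selby → Kelso costing 48
Total via Yarm: 21 + 48 = 69 mi.

69 mi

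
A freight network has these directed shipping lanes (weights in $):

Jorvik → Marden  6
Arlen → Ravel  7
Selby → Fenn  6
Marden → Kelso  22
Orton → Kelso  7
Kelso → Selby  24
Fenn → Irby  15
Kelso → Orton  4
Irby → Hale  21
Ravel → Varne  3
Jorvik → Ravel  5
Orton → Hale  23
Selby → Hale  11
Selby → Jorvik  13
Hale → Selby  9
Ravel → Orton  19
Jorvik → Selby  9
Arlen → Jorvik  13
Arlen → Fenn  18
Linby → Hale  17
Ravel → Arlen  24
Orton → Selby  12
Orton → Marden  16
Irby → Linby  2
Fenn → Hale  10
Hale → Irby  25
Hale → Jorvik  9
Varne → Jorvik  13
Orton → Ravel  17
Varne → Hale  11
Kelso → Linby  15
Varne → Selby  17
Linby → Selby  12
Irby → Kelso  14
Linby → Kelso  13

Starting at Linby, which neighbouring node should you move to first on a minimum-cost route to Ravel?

Selby

Candidate routes:
Linby–Selby–Jorvik–Ravel: 12+13+5 = 30
Linby–Kelso–Orton–Ravel: 13+4+17 = 34
Linby–Hale–Jorvik–Ravel: 17+9+5 = 31
Cheapest is Linby–Selby–Jorvik–Ravel at $30.
So from Linby the first move is to Selby.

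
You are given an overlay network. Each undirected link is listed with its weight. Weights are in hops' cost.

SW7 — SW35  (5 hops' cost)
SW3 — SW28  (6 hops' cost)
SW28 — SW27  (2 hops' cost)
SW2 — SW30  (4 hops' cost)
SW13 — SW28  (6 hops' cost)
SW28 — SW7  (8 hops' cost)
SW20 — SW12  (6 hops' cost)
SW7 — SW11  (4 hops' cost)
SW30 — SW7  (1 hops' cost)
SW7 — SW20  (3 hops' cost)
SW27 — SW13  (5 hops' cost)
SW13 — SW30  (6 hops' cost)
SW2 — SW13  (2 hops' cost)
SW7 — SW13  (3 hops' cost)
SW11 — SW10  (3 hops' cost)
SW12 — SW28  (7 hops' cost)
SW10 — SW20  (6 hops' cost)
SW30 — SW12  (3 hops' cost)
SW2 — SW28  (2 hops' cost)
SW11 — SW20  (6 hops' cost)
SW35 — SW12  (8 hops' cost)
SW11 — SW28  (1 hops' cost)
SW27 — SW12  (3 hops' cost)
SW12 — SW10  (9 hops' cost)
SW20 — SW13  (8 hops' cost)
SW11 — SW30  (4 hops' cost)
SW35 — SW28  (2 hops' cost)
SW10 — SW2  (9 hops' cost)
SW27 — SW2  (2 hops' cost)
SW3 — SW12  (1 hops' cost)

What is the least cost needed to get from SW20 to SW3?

7 hops' cost

Enumerating some paths:
SW20 → SW11 → SW28 → SW27 → SW12 → SW3: 6+1+2+3+1 = 13
SW20 → SW7 → SW30 → SW12 → SW3: 3+1+3+1 = 8
SW20 → SW11 → SW28 → SW3: 6+1+6 = 13
SW20 → SW12 → SW3: 6+1 = 7
The minimum is 7 hops' cost via SW20 → SW12 → SW3.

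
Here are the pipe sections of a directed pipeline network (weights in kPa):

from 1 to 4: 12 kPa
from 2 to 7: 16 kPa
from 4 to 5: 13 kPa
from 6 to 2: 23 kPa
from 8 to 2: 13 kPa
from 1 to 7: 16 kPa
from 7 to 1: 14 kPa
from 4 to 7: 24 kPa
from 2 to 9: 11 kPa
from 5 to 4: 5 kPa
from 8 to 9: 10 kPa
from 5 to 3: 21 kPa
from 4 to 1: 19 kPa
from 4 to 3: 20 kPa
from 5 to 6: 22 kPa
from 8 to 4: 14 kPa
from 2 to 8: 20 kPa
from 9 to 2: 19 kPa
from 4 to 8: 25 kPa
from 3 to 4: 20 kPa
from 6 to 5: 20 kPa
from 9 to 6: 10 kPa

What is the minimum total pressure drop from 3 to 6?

Enumerating some paths:
3 → 4 → 8 → 9 → 6: 20+25+10+10 = 65
3 → 4 → 5 → 6: 20+13+22 = 55
The minimum is 55 kPa via 3 → 4 → 5 → 6.

55 kPa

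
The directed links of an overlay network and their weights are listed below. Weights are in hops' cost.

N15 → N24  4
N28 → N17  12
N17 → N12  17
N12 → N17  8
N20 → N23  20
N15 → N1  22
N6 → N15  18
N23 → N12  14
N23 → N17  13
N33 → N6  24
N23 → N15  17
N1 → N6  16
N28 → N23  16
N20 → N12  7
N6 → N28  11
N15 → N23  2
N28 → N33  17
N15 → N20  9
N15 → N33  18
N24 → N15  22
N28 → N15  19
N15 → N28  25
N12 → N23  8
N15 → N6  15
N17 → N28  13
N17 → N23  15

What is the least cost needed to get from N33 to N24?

46 hops' cost

Enumerating some paths:
N33 - N6 - N28 - N15 - N24: 24+11+19+4 = 58
N33 - N6 - N28 - N23 - N15 - N24: 24+11+16+17+4 = 72
N33 - N6 - N15 - N24: 24+18+4 = 46
Cheapest is N33 - N6 - N15 - N24 at 46 hops' cost.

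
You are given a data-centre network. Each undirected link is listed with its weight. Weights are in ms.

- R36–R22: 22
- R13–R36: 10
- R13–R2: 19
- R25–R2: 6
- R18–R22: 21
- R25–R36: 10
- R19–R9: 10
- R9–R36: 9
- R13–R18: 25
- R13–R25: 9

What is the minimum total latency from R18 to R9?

44 ms

Running Dijkstra from R18:
R18: 0
R22: 21  (via R18)
R13: 25  (via R18)
R25: 34  (via R13)
R36: 35  (via R13)
R2: 40  (via R25)
R9: 44  (via R36)
Shortest route: R18–R13–R36–R9 = 44 ms.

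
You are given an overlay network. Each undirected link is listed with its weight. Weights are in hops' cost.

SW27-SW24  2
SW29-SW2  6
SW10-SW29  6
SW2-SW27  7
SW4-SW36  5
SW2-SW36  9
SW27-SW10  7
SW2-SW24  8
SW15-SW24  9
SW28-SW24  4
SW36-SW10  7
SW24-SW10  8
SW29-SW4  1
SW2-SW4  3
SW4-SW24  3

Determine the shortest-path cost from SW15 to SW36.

Compare a few routes:
SW15–SW24–SW2–SW4–SW36: 9+8+3+5 = 25
SW15–SW24–SW4–SW2–SW36: 9+3+3+9 = 24
SW15–SW24–SW10–SW36: 9+8+7 = 24
SW15–SW24–SW4–SW36: 9+3+5 = 17
Cheapest is SW15–SW24–SW4–SW36 at 17 hops' cost.

17 hops' cost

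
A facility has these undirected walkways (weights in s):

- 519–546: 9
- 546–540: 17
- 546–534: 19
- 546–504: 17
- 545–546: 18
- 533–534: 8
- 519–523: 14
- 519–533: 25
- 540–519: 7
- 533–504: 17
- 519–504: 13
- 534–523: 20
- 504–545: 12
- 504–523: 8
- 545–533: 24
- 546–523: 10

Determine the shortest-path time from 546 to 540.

Shortest distances from 546:
546: 0
519: 9  (via 546)
523: 10  (via 546)
540: 16  (via 519)
Shortest route: 546–519–540 = 16 s.

16 s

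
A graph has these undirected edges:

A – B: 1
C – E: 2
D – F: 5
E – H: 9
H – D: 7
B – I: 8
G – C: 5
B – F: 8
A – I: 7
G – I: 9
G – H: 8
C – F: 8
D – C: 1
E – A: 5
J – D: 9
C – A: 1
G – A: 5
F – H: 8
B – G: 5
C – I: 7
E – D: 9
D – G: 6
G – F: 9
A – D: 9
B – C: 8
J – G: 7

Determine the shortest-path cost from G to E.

7

Compare a few routes:
G–A–C–E: 5+1+2 = 8
G–C–E: 5+2 = 7
G–B–A–C–E: 5+1+1+2 = 9
Cheapest is G–C–E at 7.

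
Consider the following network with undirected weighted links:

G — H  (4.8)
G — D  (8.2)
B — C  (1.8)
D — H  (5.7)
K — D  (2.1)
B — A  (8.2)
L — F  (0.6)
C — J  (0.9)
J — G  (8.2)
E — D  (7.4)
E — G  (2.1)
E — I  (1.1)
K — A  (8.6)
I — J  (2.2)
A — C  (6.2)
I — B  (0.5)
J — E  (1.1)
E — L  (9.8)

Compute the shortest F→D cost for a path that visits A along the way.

Best F to A: F–L–E–J–C–A costing 18.6
Shortest A→D: A–K–D = 10.7
Total via A: 18.6 + 10.7 = 29.3.

29.3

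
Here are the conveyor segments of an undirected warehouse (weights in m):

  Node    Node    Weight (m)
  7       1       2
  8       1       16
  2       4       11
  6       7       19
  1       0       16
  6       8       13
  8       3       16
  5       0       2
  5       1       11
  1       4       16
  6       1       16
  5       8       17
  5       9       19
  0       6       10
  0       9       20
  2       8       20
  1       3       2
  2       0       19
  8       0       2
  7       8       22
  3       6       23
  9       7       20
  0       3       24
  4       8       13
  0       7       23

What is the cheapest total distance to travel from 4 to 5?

17 m

Compare a few routes:
4–1–5: 16+11 = 27
4–8–0–5: 13+2+2 = 17
Cheapest is 4–8–0–5 at 17 m.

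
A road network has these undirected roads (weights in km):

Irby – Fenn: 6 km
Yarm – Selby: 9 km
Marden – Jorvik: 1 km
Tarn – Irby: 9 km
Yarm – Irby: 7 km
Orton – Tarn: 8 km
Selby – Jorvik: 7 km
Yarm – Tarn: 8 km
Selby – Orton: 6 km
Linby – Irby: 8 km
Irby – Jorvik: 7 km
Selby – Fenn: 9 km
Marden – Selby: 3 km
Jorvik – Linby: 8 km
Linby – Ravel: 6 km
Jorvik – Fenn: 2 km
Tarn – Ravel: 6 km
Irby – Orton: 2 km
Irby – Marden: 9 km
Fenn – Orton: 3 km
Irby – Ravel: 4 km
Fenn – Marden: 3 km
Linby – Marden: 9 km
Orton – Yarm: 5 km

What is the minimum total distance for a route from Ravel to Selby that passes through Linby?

Shortest Ravel→Linby: Ravel–Linby = 6
Best Linby to Selby: Linby–Marden–Selby costing 12
Total via Linby: 6 + 12 = 18 km.

18 km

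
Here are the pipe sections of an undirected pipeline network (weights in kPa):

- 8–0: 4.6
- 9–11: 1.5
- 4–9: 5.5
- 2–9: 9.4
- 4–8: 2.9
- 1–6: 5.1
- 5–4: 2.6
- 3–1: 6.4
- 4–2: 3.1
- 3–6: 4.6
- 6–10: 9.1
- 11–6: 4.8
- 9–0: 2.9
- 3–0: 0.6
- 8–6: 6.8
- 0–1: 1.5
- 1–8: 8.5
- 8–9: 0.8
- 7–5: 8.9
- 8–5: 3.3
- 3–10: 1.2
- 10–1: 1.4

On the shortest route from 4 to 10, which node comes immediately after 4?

8

Enumerating some paths:
4 → 8 → 9 → 0 → 3 → 10: 2.9+0.8+2.9+0.6+1.2 = 8.4
4 → 8 → 9 → 0 → 1 → 10: 2.9+0.8+2.9+1.5+1.4 = 9.5
4 → 8 → 0 → 3 → 10: 2.9+4.6+0.6+1.2 = 9.3
The minimum is 8.4 kPa via 4 → 8 → 9 → 0 → 3 → 10.
So from 4 the first move is to 8.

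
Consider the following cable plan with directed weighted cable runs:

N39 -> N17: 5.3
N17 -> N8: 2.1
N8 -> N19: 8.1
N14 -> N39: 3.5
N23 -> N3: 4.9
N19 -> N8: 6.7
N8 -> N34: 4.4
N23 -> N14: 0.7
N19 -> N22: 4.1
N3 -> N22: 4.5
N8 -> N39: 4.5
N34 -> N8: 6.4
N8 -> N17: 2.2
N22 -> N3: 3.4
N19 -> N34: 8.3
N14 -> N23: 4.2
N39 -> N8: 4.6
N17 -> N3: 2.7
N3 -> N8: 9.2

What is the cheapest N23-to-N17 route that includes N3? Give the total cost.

Best N23 to N3: N23 → N3 costing 4.9
Best N3 to N17: N3 → N8 → N17 costing 11.4
Total via N3: 4.9 + 11.4 = 16.3.

16.3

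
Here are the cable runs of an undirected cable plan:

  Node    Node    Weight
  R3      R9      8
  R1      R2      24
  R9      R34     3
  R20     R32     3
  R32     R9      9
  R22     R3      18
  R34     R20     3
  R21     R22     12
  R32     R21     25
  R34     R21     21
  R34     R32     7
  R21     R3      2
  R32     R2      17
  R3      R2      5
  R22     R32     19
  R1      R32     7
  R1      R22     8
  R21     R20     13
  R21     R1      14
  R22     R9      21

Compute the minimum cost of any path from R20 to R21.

13

Compare a few routes:
R20–R32–R9–R3–R21: 3+9+8+2 = 22
R20–R21: 13 = 13
R20–R34–R9–R3–R21: 3+3+8+2 = 16
The minimum is 13 via R20–R21.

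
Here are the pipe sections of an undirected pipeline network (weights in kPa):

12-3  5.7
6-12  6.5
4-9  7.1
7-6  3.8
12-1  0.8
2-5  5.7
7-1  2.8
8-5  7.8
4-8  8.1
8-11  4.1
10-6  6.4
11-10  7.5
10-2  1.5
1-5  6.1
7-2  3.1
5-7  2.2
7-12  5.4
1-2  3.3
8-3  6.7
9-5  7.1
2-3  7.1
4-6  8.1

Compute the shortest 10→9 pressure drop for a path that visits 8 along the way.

26.5 kPa

Best 10 to 8: 10–11–8 costing 11.6
Best 8 to 9: 8–5–9 costing 14.9
Total via 8: 11.6 + 14.9 = 26.5 kPa.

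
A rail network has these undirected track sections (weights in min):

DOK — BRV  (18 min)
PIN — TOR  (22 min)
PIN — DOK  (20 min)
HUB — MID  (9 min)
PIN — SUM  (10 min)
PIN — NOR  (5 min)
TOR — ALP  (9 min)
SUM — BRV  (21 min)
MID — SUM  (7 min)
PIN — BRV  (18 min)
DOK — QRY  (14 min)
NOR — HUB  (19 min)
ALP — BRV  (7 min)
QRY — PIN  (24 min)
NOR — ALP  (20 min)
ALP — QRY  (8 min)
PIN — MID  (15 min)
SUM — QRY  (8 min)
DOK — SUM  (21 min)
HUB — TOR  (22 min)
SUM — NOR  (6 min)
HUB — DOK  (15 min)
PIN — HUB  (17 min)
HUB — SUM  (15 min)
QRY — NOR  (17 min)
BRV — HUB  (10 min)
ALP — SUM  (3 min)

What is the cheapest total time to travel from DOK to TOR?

Settle nodes by increasing distance from DOK:
DOK: 0
QRY: 14  (via DOK)
HUB: 15  (via DOK)
BRV: 18  (via DOK)
PIN: 20  (via DOK)
SUM: 21  (via DOK)
ALP: 22  (via QRY)
MID: 24  (via HUB)
NOR: 25  (via PIN)
TOR: 31  (via ALP)
Shortest route: DOK–QRY–ALP–TOR = 31 min.

31 min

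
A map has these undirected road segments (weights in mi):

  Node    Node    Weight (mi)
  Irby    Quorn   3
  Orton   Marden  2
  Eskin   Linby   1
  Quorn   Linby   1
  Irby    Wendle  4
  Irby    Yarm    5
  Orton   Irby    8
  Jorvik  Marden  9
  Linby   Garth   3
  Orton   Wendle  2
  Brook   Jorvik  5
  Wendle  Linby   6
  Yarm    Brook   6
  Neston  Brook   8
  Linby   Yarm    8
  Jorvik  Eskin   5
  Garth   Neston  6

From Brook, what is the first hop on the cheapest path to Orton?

Jorvik

Candidate routes:
Brook → Jorvik → Marden → Orton: 5+9+2 = 16
Brook → Yarm → Irby → Wendle → Orton: 6+5+4+2 = 17
The minimum is 16 mi via Brook → Jorvik → Marden → Orton.
So from Brook the first move is to Jorvik.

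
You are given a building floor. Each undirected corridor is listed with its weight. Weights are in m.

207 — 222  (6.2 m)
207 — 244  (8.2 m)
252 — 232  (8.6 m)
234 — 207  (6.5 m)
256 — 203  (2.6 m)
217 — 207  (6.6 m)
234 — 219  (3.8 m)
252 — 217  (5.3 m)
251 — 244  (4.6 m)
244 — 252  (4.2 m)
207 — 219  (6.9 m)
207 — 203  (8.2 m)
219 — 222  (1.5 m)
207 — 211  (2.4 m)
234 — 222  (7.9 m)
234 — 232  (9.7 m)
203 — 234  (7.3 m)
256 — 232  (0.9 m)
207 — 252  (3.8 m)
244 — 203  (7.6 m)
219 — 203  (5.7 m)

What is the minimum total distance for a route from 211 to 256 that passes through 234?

Shortest 211→234: 211 → 207 → 234 = 8.9
Best 234 to 256: 234 → 203 → 256 costing 9.9
Total via 234: 8.9 + 9.9 = 18.8 m.

18.8 m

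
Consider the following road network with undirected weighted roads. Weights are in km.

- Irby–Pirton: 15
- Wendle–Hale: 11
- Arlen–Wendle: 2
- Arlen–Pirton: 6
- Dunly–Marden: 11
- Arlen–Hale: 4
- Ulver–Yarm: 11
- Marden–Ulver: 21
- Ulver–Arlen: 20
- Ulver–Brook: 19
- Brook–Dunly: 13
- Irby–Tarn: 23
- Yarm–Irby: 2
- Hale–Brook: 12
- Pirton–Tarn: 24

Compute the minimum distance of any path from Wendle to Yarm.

Candidate routes:
Wendle - Arlen - Pirton - Irby - Yarm: 2+6+15+2 = 25
Wendle - Hale - Arlen - Ulver - Yarm: 11+4+20+11 = 46
Wendle - Arlen - Ulver - Yarm: 2+20+11 = 33
Wendle - Hale - Arlen - Pirton - Irby - Yarm: 11+4+6+15+2 = 38
The minimum is 25 km via Wendle - Arlen - Pirton - Irby - Yarm.

25 km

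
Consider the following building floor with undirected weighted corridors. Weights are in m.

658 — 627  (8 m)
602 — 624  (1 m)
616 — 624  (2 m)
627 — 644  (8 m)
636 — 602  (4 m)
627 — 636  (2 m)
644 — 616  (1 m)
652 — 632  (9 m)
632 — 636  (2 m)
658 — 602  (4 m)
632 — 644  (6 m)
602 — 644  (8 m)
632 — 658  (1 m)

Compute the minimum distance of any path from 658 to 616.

7 m

Running Dijkstra from 658:
658: 0
632: 1  (via 658)
636: 3  (via 632)
602: 4  (via 658)
624: 5  (via 602)
627: 5  (via 636)
616: 7  (via 624)
Shortest route: 658 → 602 → 624 → 616 = 7 m.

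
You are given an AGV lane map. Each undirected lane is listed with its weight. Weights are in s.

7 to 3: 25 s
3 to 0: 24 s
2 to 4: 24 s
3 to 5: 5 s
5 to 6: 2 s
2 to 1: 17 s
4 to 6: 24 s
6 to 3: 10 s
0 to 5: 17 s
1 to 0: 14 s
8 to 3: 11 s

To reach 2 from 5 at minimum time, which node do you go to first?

Compare a few routes:
5 → 6 → 4 → 2: 2+24+24 = 50
5 → 0 → 1 → 2: 17+14+17 = 48
The minimum is 48 s via 5 → 0 → 1 → 2.
So from 5 the first move is to 0.

0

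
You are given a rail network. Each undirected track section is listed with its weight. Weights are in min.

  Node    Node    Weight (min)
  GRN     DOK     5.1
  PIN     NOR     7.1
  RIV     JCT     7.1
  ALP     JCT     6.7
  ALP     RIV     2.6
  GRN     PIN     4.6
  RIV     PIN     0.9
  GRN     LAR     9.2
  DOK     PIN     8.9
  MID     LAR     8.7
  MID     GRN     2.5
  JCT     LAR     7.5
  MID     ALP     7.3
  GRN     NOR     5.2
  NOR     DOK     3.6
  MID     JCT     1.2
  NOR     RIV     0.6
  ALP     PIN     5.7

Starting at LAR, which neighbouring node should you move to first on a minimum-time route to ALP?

Enumerating some paths:
LAR–MID–JCT–ALP: 8.7+1.2+6.7 = 16.6
LAR–JCT–ALP: 7.5+6.7 = 14.2
LAR–MID–ALP: 8.7+7.3 = 16
LAR–JCT–MID–ALP: 7.5+1.2+7.3 = 16
The minimum is 14.2 min via LAR–JCT–ALP.
So from LAR the first move is to JCT.

JCT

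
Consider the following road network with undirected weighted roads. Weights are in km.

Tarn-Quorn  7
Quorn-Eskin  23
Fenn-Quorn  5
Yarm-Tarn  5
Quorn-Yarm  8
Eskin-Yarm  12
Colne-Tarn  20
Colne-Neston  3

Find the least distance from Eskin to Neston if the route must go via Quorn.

Best Eskin to Quorn: Eskin–Yarm–Quorn costing 20
Best Quorn to Neston: Quorn–Tarn–Colne–Neston costing 30
Total via Quorn: 20 + 30 = 50 km.

50 km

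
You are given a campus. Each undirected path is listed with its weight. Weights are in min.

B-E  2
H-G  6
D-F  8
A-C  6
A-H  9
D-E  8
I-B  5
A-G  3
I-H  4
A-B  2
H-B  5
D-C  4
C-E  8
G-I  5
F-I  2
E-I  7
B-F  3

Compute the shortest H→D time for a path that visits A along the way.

17 min

Shortest H→A: H → B → A = 7
Shortest A→D: A → C → D = 10
Total via A: 7 + 10 = 17 min.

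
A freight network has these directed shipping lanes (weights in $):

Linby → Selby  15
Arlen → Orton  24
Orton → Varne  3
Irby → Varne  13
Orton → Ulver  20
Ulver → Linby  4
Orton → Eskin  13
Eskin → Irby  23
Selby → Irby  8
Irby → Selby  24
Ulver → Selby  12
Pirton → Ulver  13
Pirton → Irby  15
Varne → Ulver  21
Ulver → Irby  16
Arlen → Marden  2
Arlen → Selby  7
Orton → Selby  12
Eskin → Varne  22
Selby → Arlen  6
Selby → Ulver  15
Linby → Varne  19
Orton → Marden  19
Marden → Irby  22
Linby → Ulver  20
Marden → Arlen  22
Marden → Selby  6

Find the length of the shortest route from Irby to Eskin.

Compare a few routes:
Irby–Selby–Arlen–Orton–Eskin: 24+6+24+13 = 67
Irby–Varne–Ulver–Linby–Selby–Arlen–Orton–Eskin: 13+21+4+15+6+24+13 = 96
Irby–Varne–Ulver–Selby–Arlen–Orton–Eskin: 13+21+12+6+24+13 = 89
The minimum is $67 via Irby–Selby–Arlen–Orton–Eskin.

$67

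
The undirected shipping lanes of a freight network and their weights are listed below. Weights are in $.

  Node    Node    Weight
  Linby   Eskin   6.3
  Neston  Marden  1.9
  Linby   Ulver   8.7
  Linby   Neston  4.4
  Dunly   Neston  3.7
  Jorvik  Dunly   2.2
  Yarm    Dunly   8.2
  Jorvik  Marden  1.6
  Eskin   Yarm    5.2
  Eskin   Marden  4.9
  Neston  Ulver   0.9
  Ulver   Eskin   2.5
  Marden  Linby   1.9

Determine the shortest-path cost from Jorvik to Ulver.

$4.4

Running Dijkstra from Jorvik:
Jorvik: 0
Marden: 1.6  (via Jorvik)
Dunly: 2.2  (via Jorvik)
Linby: 3.5  (via Marden)
Neston: 3.5  (via Marden)
Ulver: 4.4  (via Neston)
Shortest route: Jorvik → Marden → Neston → Ulver = $4.4.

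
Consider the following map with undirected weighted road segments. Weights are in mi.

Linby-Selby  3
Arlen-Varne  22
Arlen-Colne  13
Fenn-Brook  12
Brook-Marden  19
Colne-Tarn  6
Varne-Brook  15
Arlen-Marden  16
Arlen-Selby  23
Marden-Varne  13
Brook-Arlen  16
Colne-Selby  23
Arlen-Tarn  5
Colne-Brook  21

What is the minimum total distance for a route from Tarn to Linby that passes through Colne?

32 mi

Best Tarn to Colne: Tarn–Colne costing 6
Best Colne to Linby: Colne–Selby–Linby costing 26
Total via Colne: 6 + 26 = 32 mi.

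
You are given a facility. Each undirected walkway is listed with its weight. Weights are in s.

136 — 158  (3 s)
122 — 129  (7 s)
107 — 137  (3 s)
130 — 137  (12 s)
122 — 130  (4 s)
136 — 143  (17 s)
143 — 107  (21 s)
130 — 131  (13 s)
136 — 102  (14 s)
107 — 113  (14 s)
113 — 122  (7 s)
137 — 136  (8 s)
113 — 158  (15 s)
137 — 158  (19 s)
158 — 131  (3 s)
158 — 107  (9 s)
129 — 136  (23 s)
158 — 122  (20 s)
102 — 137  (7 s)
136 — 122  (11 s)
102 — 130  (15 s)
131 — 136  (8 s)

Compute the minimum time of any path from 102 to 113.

Enumerating some paths:
102 → 137 → 107 → 113: 7+3+14 = 24
102 → 130 → 122 → 113: 15+4+7 = 26
102 → 137 → 130 → 122 → 113: 7+12+4+7 = 30
102 → 136 → 122 → 113: 14+11+7 = 32
The minimum is 24 s via 102 → 137 → 107 → 113.

24 s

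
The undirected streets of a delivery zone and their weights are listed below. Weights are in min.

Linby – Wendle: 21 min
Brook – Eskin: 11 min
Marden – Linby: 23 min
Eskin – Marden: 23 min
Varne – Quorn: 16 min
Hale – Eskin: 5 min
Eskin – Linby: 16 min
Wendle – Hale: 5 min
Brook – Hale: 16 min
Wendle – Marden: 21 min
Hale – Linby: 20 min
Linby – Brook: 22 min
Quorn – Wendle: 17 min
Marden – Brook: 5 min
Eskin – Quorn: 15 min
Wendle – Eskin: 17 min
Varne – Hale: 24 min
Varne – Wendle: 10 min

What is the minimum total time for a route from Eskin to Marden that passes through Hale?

26 min

Shortest Eskin→Hale: Eskin → Hale = 5
Best Hale to Marden: Hale → Brook → Marden costing 21
Total via Hale: 5 + 21 = 26 min.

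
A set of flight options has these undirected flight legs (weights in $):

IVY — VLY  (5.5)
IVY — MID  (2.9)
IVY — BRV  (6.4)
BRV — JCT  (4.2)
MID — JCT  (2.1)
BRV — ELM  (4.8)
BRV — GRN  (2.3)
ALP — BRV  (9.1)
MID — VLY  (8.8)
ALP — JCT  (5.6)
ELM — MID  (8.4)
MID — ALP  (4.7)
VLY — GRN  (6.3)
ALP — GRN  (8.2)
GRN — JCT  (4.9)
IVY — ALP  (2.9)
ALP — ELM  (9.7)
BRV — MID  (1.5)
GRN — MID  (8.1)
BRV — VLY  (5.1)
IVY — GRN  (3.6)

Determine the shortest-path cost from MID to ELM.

$6.3

Settle nodes by increasing distance from MID:
MID: 0
BRV: 1.5  (via MID)
JCT: 2.1  (via MID)
IVY: 2.9  (via MID)
GRN: 3.8  (via BRV)
ALP: 4.7  (via MID)
ELM: 6.3  (via BRV)
Shortest route: MID–BRV–ELM = $6.3.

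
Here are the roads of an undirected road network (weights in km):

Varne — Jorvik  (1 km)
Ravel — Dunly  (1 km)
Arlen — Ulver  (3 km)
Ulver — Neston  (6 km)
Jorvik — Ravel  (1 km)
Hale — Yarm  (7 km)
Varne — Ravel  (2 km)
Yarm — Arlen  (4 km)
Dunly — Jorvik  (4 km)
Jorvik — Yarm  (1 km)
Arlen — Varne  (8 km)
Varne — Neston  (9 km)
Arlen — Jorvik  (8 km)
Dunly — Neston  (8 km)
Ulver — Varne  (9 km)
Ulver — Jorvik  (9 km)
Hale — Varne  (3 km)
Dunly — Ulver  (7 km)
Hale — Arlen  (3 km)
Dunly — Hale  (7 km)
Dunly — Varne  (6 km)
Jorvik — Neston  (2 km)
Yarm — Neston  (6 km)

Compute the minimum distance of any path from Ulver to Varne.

9 km

Candidate routes:
Ulver - Jorvik - Varne: 9+1 = 10
Ulver - Dunly - Ravel - Jorvik - Varne: 7+1+1+1 = 10
Ulver - Varne: 9 = 9
Cheapest is Ulver - Varne at 9 km.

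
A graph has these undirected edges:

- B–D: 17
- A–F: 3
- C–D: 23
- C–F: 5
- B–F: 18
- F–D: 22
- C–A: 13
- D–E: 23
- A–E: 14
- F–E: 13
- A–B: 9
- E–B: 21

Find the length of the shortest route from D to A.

Enumerating some paths:
D–B–A: 17+9 = 26
D–C–F–A: 23+5+3 = 31
D–F–A: 22+3 = 25
Cheapest is D–F–A at 25.

25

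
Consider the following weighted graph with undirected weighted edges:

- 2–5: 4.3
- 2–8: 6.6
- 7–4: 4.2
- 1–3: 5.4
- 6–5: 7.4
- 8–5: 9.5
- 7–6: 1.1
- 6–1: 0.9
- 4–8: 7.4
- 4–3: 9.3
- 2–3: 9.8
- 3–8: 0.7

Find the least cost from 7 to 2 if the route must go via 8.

Best 7 to 8: 7–6–1–3–8 costing 8.1
Shortest 8→2: 8–2 = 6.6
Total via 8: 8.1 + 6.6 = 14.7.

14.7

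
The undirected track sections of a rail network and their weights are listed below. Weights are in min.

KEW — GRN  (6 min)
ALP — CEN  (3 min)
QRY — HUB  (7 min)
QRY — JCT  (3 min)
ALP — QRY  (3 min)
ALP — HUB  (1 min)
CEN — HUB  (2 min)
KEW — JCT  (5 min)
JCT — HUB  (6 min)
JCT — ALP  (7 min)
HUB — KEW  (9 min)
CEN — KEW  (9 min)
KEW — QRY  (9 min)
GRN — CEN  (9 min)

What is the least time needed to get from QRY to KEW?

Shortest distances from QRY:
QRY: 0
JCT: 3  (via QRY)
ALP: 3  (via QRY)
HUB: 4  (via ALP)
CEN: 6  (via ALP)
KEW: 8  (via JCT)
Shortest route: QRY → JCT → KEW = 8 min.

8 min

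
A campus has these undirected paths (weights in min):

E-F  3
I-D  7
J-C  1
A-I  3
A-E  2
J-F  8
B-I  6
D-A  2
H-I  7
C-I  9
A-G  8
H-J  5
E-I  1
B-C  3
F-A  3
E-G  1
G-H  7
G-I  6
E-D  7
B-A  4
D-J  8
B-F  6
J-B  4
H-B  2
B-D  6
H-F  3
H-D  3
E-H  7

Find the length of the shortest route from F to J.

8 min

Running Dijkstra from F:
F: 0
A: 3  (via F)
E: 3  (via F)
H: 3  (via F)
G: 4  (via E)
I: 4  (via E)
B: 5  (via H)
D: 5  (via A)
C: 8  (via B)
J: 8  (via F)
Shortest route: F–J = 8 min.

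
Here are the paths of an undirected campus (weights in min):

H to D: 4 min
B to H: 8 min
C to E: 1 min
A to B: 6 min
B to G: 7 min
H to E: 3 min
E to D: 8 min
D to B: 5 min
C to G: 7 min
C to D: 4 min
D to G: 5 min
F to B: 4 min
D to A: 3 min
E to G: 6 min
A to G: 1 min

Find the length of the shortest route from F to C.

13 min

Settle nodes by increasing distance from F:
F: 0
B: 4  (via F)
D: 9  (via B)
A: 10  (via B)
G: 11  (via B)
H: 12  (via B)
C: 13  (via D)
Shortest route: F–B–D–C = 13 min.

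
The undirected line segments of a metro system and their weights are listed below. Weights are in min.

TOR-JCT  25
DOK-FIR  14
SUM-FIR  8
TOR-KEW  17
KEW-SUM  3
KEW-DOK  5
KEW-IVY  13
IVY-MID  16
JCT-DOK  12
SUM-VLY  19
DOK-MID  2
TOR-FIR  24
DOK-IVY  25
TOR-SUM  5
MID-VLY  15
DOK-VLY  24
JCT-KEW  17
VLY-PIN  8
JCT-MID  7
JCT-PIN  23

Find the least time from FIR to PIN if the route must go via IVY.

Shortest FIR→IVY: FIR → SUM → KEW → IVY = 24
Best IVY to PIN: IVY → MID → VLY → PIN costing 39
Total via IVY: 24 + 39 = 63 min.

63 min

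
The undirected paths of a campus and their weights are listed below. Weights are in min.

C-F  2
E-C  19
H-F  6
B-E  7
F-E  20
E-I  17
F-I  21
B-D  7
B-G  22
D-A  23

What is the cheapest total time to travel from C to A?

Running Dijkstra from C:
C: 0
F: 2  (via C)
H: 8  (via F)
E: 19  (via C)
I: 23  (via F)
B: 26  (via E)
D: 33  (via B)
G: 48  (via B)
A: 56  (via D)
Shortest route: C → E → B → D → A = 56 min.

56 min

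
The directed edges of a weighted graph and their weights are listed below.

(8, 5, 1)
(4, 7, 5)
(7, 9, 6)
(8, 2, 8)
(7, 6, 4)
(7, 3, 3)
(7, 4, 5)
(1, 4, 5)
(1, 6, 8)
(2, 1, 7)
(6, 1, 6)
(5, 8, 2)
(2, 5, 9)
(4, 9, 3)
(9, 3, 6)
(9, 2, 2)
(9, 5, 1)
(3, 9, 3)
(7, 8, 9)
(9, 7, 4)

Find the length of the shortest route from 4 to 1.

Candidate routes:
4 → 9 → 7 → 6 → 1: 3+4+4+6 = 17
4 → 7 → 6 → 1: 5+4+6 = 15
4 → 7 → 3 → 9 → 2 → 1: 5+3+3+2+7 = 20
4 → 9 → 2 → 1: 3+2+7 = 12
Cheapest is 4 → 9 → 2 → 1 at 12.

12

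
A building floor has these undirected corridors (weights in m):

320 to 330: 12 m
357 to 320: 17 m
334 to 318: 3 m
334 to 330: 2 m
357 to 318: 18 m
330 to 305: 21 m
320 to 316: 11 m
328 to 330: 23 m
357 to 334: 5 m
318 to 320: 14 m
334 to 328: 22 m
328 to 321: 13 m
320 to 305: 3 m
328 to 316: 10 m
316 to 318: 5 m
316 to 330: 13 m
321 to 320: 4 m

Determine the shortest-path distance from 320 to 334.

Candidate routes:
320 - 318 - 334: 14+3 = 17
320 - 330 - 334: 12+2 = 14
The minimum is 14 m via 320 - 330 - 334.

14 m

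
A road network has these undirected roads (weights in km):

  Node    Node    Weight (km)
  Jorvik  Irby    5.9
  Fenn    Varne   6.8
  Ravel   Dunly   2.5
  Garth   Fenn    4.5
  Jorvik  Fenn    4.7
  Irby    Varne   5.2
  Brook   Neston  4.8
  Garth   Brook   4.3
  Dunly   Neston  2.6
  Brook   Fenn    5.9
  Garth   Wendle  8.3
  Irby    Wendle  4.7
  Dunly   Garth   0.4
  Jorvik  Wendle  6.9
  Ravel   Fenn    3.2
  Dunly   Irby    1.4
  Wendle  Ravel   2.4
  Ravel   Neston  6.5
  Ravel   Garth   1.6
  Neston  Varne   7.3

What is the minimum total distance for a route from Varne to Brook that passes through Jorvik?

Best Varne to Jorvik: Varne → Irby → Jorvik costing 11.1
Shortest Jorvik→Brook: Jorvik → Fenn → Brook = 10.6
Total via Jorvik: 11.1 + 10.6 = 21.7 km.

21.7 km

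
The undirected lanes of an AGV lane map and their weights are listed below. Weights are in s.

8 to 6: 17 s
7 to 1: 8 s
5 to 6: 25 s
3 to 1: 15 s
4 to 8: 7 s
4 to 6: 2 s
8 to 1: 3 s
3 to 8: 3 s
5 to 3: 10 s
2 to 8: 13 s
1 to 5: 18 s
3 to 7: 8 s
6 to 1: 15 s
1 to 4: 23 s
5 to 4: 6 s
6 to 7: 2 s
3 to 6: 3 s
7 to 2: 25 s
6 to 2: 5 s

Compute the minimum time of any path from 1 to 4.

10 s

Running Dijkstra from 1:
1: 0
8: 3  (via 1)
3: 6  (via 8)
7: 8  (via 1)
6: 9  (via 3)
4: 10  (via 8)
Shortest route: 1 → 8 → 4 = 10 s.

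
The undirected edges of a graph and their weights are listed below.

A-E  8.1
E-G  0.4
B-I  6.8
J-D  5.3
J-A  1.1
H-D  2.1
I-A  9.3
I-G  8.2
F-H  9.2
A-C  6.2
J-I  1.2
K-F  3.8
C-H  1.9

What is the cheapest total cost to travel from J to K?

Running Dijkstra from J:
J: 0
A: 1.1  (via J)
I: 1.2  (via J)
D: 5.3  (via J)
C: 7.3  (via A)
H: 7.4  (via D)
B: 8  (via I)
E: 9.2  (via A)
G: 9.4  (via I)
F: 16.6  (via H)
K: 20.4  (via F)
Shortest route: J → D → H → F → K = 20.4.

20.4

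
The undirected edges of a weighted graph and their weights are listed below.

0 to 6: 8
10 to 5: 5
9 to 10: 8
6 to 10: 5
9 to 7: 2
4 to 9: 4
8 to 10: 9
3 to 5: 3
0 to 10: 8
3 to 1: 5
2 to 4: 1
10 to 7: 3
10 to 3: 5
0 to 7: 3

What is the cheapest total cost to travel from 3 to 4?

14

Candidate routes:
3 → 10 → 7 → 9 → 4: 5+3+2+4 = 14
3 → 10 → 9 → 4: 5+8+4 = 17
3 → 5 → 10 → 7 → 9 → 4: 3+5+3+2+4 = 17
The minimum is 14 via 3 → 10 → 7 → 9 → 4.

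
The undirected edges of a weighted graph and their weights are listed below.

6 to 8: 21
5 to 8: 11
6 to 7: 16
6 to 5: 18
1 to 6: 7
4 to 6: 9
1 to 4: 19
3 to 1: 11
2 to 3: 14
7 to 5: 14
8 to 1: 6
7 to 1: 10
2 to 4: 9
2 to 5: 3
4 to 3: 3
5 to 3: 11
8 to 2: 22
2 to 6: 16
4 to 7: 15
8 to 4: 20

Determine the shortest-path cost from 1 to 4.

Candidate routes:
1 - 4: 19 = 19
1 - 3 - 4: 11+3 = 14
1 - 7 - 4: 10+15 = 25
1 - 6 - 4: 7+9 = 16
The minimum is 14 via 1 - 3 - 4.

14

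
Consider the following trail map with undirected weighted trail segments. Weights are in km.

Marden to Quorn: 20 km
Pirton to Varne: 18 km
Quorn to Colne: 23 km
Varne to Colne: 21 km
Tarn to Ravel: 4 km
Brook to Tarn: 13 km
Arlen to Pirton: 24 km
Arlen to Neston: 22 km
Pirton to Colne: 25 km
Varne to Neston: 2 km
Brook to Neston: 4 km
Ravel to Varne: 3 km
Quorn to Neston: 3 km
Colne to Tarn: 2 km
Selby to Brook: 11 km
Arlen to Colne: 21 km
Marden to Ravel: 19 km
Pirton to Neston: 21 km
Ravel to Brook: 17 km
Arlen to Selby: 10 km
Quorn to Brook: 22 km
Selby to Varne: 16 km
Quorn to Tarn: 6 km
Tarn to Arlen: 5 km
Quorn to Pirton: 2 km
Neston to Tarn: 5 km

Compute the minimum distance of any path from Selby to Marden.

Compare a few routes:
Selby - Varne - Neston - Quorn - Marden: 16+2+3+20 = 41
Selby - Brook - Neston - Varne - Ravel - Marden: 11+4+2+3+19 = 39
Selby - Brook - Neston - Quorn - Marden: 11+4+3+20 = 38
The minimum is 38 km via Selby - Brook - Neston - Quorn - Marden.

38 km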